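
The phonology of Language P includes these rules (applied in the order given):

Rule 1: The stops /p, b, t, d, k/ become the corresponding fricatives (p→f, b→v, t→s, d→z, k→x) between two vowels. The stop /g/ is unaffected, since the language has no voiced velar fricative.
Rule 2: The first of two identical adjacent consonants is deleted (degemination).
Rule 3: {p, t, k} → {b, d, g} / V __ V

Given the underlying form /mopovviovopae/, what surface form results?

mofoviovofae

Rule 1 (intervocalic spirantization): /p/ is a stop between vowels /o/ and /o/, so it spirantizes to the fricative [f]. /p/ is a stop between vowels /o/ and /a/, so it spirantizes to the fricative [f]. /mopovviovopae/ → mofovviovofae.
Rule 2 (degemination): /vv/ is a geminate; the first /v/ deletes. /mofovviovofae/ → mofoviovofae.
Rule 3 (intervocalic voicing): no segment meets the environment; /mofoviovofae/ is unchanged.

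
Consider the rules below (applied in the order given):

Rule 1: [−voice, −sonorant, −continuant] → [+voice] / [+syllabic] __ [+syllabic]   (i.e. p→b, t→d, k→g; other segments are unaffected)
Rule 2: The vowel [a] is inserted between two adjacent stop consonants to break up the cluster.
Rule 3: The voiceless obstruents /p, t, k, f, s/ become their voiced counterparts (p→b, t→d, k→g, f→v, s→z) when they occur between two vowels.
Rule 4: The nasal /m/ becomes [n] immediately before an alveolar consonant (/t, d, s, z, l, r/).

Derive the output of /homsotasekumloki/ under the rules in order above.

Rule 1 (intervocalic voicing): /t/ is a voiceless stop between vowels /o/ and /a/, so it voices to [d]. /k/ is a voiceless stop between vowels /e/ and /u/, so it voices to [g]. /k/ is a voiceless stop between vowels /o/ and /i/, so it voices to [g]. /homsotasekumloki/ → homsodasegumlogi.
Rule 2 (stop-cluster a-epenthesis): no segment meets the environment; /homsodasegumlogi/ is unchanged.
Rule 3 (intervocalic voicing): /s/ is a voiceless obstruent between vowels /a/ and /e/, so it voices to [z]. /homsodasegumlogi/ → homsodazegumlogi.
Rule 4 (nasal place assimilation): /m/ precedes the alveolar consonant /s/, so it assimilates in place to [n]. /m/ precedes the alveolar consonant /l/, so it assimilates in place to [n]. /homsodazegumlogi/ → honsodazegunlogi.

honsodazegunlogi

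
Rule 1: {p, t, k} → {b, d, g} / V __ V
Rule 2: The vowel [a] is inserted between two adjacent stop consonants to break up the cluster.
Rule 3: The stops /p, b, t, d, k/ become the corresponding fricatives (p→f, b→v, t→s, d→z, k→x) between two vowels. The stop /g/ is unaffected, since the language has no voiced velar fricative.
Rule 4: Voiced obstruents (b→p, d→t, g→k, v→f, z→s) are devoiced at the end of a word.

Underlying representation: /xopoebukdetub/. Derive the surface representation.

Rule 1 (intervocalic voicing): /p/ is a voiceless stop between vowels /o/ and /o/, so it voices to [b]. /t/ is a voiceless stop between vowels /e/ and /u/, so it voices to [d]. /xopoebukdetub/ → xoboebukdedub.
Rule 2 (stop-cluster a-epenthesis): /k/ and /d/ form a stop–stop cluster, so [a] is inserted between them. /xoboebukdedub/ → xoboebukadedub.
Rule 3 (intervocalic spirantization): /b/ is a stop between vowels /o/ and /o/, so it spirantizes to the fricative [v]. /b/ is a stop between vowels /e/ and /u/, so it spirantizes to the fricative [v]. /k/ is a stop between vowels /u/ and /a/, so it spirantizes to the fricative [x]. /d/ is a stop between vowels /a/ and /e/, so it spirantizes to the fricative [z]. /d/ is a stop between vowels /e/ and /u/, so it spirantizes to the fricative [z]. /xoboebukadedub/ → xovoevuxazezub.
Rule 4 (final devoicing): /b/ is a voiced obstruent in word-final position, so it devoices to [p]. /xovoevuxazezub/ → xovoevuxazezup.

xovoevuxazezup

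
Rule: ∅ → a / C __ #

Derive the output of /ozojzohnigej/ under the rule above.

ozojzohnigeja

the form ends in the consonant /j/, so [a] is inserted word-finally.
Surface form: [ozojzohnigeja].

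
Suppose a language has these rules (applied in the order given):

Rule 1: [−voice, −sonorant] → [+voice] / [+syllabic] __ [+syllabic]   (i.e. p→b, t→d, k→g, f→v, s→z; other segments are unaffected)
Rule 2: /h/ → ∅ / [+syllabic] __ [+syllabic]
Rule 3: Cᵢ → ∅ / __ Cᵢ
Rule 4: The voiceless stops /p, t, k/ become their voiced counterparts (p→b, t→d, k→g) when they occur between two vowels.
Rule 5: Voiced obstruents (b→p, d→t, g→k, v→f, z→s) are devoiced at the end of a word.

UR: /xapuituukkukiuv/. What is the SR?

Rule 1 (intervocalic voicing): /p/ is a voiceless obstruent between vowels /a/ and /u/, so it voices to [b]. /t/ is a voiceless obstruent between vowels /i/ and /u/, so it voices to [d]. /k/ is a voiceless obstruent between vowels /u/ and /i/, so it voices to [g]. /xapuituukkukiuv/ → xabuiduukkugiuv.
Rule 2 (intervocalic h-deletion): no segment meets the environment; /xabuiduukkugiuv/ is unchanged.
Rule 3 (degemination): /kk/ is a geminate; the first /k/ deletes. /xabuiduukkugiuv/ → xabuiduukugiuv.
Rule 4 (intervocalic voicing): /k/ is a voiceless stop between vowels /u/ and /u/, so it voices to [g]. /xabuiduukugiuv/ → xabuiduugugiuv.
Rule 5 (final devoicing): /v/ is a voiced obstruent in word-final position, so it devoices to [f]. /xabuiduugugiuv/ → xabuiduugugiuf.

xabuiduugugiuf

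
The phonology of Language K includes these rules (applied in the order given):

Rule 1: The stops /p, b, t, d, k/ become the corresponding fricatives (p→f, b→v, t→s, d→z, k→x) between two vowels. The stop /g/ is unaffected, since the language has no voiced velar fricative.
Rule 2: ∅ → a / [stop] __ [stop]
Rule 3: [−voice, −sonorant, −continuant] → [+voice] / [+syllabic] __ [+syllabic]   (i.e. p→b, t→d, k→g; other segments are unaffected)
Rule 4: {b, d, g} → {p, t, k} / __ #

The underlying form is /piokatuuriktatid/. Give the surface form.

Rule 1 (intervocalic spirantization): /k/ is a stop between vowels /o/ and /a/, so it spirantizes to the fricative [x]. /t/ is a stop between vowels /a/ and /u/, so it spirantizes to the fricative [s]. /t/ is a stop between vowels /a/ and /i/, so it spirantizes to the fricative [s]. /piokatuuriktatid/ → pioxasuuriktasid.
Rule 2 (stop-cluster a-epenthesis): /k/ and /t/ form a stop–stop cluster, so [a] is inserted between them. /pioxasuuriktasid/ → pioxasuurikatasid.
Rule 3 (intervocalic voicing): /k/ is a voiceless stop between vowels /i/ and /a/, so it voices to [g]. /t/ is a voiceless stop between vowels /a/ and /a/, so it voices to [d]. /pioxasuurikatasid/ → pioxasuurigadasid.
Rule 4 (final devoicing): /d/ is a voiced stop in word-final position, so it devoices to [t]. /pioxasuurigadasid/ → pioxasuurigadasit.

pioxasuurigadasit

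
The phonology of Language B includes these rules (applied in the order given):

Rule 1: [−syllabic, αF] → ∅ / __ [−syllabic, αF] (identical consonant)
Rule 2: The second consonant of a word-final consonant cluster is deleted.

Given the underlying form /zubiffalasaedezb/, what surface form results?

zubifalasaedez

Rule 1 (degemination): /ff/ is a geminate; the first /f/ deletes. /zubiffalasaedezb/ → zubifalasaedezb.
Rule 2 (final cluster simplification): /b/ is the second consonant of a word-final cluster /zb/, so it deletes. /zubifalasaedezb/ → zubifalasaedez.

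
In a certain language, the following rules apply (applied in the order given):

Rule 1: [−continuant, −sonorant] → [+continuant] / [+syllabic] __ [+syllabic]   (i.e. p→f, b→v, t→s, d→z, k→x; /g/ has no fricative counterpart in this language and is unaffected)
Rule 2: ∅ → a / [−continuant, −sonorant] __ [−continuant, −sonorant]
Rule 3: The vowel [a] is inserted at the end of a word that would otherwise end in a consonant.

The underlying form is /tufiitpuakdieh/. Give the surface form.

tufiitapuakadieha

Rule 1 (intervocalic spirantization): no segment meets the environment; /tufiitpuakdieh/ is unchanged.
Rule 2 (stop-cluster a-epenthesis): /t/ and /p/ form a stop–stop cluster, so [a] is inserted between them. /k/ and /d/ form a stop–stop cluster, so [a] is inserted between them. /tufiitpuakdieh/ → tufiitapuakadieh.
Rule 3 (final a-epenthesis): the form ends in the consonant /h/, so [a] is inserted word-finally. /tufiitapuakadieh/ → tufiitapuakadieha.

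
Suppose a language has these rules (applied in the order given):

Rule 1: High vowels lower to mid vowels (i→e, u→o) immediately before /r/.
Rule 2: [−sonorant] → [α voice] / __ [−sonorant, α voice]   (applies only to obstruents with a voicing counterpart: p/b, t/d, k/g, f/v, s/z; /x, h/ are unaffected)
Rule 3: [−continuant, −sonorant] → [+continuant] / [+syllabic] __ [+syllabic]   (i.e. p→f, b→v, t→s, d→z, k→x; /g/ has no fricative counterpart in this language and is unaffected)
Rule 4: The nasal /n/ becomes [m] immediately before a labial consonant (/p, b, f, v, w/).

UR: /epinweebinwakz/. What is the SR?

efimweevimwagz

Rule 1 (pre-rhotic lowering): no segment meets the environment; /epinweebinwakz/ is unchanged.
Rule 2 (regressive voicing assimilation): /k/ precedes the voiced obstruent /z/, so it voices to [g] by assimilation. /epinweebinwakz/ → epinweebinwagz.
Rule 3 (intervocalic spirantization): /p/ is a stop between vowels /e/ and /i/, so it spirantizes to the fricative [f]. /b/ is a stop between vowels /e/ and /i/, so it spirantizes to the fricative [v]. /epinweebinwagz/ → efinweevinwagz.
Rule 4 (nasal place assimilation): /n/ precedes the labial consonant /w/, so it assimilates in place to [m]. /n/ precedes the labial consonant /w/, so it assimilates in place to [m]. /efinweevinwagz/ → efimweevimwagz.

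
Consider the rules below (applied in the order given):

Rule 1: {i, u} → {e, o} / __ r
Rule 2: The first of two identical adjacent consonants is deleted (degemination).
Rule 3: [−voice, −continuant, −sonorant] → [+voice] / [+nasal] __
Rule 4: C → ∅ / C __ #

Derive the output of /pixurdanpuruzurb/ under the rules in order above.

Rule 1 (pre-rhotic lowering): /u/ is a high vowel immediately before /r/, so it lowers to [o]. /u/ is a high vowel immediately before /r/, so it lowers to [o]. /u/ is a high vowel immediately before /r/, so it lowers to [o]. /pixurdanpuruzurb/ → pixordanporuzorb.
Rule 2 (degemination): no segment meets the environment; /pixordanporuzorb/ is unchanged.
Rule 3 (post-nasal voicing): /p/ is a voiceless stop immediately after the nasal /n/, so it voices to [b]. /pixordanporuzorb/ → pixordanboruzorb.
Rule 4 (final cluster simplification): /b/ is the second consonant of a word-final cluster /rb/, so it deletes. /pixordanboruzorb/ → pixordanboruzor.

pixordanboruzor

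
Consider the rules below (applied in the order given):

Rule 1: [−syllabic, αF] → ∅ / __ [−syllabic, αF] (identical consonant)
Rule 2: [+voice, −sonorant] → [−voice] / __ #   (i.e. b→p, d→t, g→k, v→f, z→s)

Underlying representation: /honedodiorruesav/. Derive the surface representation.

Rule 1 (degemination): /rr/ is a geminate; the first /r/ deletes. /honedodiorruesav/ → honedodioruesav.
Rule 2 (final devoicing): /v/ is a voiced obstruent in word-final position, so it devoices to [f]. /honedodioruesav/ → honedodioruesaf.

honedodioruesaf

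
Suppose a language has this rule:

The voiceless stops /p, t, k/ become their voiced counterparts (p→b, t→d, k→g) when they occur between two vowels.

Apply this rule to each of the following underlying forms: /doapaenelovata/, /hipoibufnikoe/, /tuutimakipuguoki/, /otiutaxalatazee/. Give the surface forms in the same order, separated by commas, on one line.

doabaenelovada, hiboibufnigoe, tuudimagibuguogi, odiudaxaladazee

/doapaenelovata/: /p/ is a voiceless stop between vowels /a/ and /a/, so it voices to [b]. /t/ is a voiceless stop between vowels /a/ and /a/, so it voices to [d]. → [doabaenelovada].
/hipoibufnikoe/: /p/ is a voiceless stop between vowels /i/ and /o/, so it voices to [b]. /k/ is a voiceless stop between vowels /i/ and /o/, so it voices to [g]. → [hiboibufnigoe].
/tuutimakipuguoki/: /t/ is a voiceless stop between vowels /u/ and /i/, so it voices to [d]. /k/ is a voiceless stop between vowels /a/ and /i/, so it voices to [g]. /p/ is a voiceless stop between vowels /i/ and /u/, so it voices to [b]. /k/ is a voiceless stop between vowels /o/ and /i/, so it voices to [g]. → [tuudimagibuguogi].
/otiutaxalatazee/: /t/ is a voiceless stop between vowels /o/ and /i/, so it voices to [d]. /t/ is a voiceless stop between vowels /u/ and /a/, so it voices to [d]. /t/ is a voiceless stop between vowels /a/ and /a/, so it voices to [d]. → [odiudaxaladazee].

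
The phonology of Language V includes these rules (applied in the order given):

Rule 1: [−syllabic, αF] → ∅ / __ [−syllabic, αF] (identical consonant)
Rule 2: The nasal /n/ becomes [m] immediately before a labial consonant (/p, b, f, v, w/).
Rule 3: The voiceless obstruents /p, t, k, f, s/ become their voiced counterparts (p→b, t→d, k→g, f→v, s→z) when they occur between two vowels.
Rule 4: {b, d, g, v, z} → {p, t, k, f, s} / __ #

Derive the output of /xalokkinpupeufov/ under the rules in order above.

xalogimpubeuvof

Rule 1 (degemination): /kk/ is a geminate; the first /k/ deletes. /xalokkinpupeufov/ → xalokinpupeufov.
Rule 2 (nasal place assimilation): /n/ precedes the labial consonant /p/, so it assimilates in place to [m]. /xalokinpupeufov/ → xalokimpupeufov.
Rule 3 (intervocalic voicing): /k/ is a voiceless obstruent between vowels /o/ and /i/, so it voices to [g]. /p/ is a voiceless obstruent between vowels /u/ and /e/, so it voices to [b]. /f/ is a voiceless obstruent between vowels /u/ and /o/, so it voices to [v]. /xalokimpupeufov/ → xalogimpubeuvov.
Rule 4 (final devoicing): /v/ is a voiced obstruent in word-final position, so it devoices to [f]. /xalogimpubeuvov/ → xalogimpubeuvof.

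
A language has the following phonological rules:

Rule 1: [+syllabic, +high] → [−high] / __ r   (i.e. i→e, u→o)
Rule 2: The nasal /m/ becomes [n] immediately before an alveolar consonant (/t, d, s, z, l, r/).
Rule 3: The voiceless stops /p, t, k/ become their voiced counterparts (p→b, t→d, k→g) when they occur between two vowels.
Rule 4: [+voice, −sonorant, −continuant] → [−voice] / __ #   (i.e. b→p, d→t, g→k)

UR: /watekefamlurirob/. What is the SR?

wadegefanlorerop

Rule 1 (pre-rhotic lowering): /u/ is a high vowel immediately before /r/, so it lowers to [o]. /i/ is a high vowel immediately before /r/, so it lowers to [e]. /watekefamlurirob/ → watekefamlorerob.
Rule 2 (nasal place assimilation): /m/ precedes the alveolar consonant /l/, so it assimilates in place to [n]. /watekefamlorerob/ → watekefanlorerob.
Rule 3 (intervocalic voicing): /t/ is a voiceless stop between vowels /a/ and /e/, so it voices to [d]. /k/ is a voiceless stop between vowels /e/ and /e/, so it voices to [g]. /watekefanlorerob/ → wadegefanlorerob.
Rule 4 (final devoicing): /b/ is a voiced stop in word-final position, so it devoices to [p]. /wadegefanlorerob/ → wadegefanlorerop.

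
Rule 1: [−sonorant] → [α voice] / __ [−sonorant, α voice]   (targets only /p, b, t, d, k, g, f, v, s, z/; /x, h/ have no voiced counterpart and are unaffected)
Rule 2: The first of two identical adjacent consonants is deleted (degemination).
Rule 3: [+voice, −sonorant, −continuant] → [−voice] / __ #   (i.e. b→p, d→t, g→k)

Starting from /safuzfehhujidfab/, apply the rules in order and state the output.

Rule 1 (regressive voicing assimilation): /z/ precedes the voiceless obstruent /f/, so it devoices to [s] by assimilation. /d/ precedes the voiceless obstruent /f/, so it devoices to [t] by assimilation. /safuzfehhujidfab/ → safusfehhujitfab.
Rule 2 (degemination): /hh/ is a geminate; the first /h/ deletes. /safusfehhujitfab/ → safusfehujitfab.
Rule 3 (final devoicing): /b/ is a voiced stop in word-final position, so it devoices to [p]. /safusfehujitfab/ → safusfehujitfap.

safusfehujitfap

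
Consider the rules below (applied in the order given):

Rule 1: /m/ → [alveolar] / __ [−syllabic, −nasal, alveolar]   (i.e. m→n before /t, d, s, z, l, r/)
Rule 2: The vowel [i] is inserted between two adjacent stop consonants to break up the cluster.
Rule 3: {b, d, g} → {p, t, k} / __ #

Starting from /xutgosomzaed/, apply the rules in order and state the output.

xutigosonzaet

Rule 1 (nasal place assimilation): /m/ precedes the alveolar consonant /z/, so it assimilates in place to [n]. /xutgosomzaed/ → xutgosonzaed.
Rule 2 (stop-cluster i-epenthesis): /t/ and /g/ form a stop–stop cluster, so [i] is inserted between them. /xutgosonzaed/ → xutigosonzaed.
Rule 3 (final devoicing): /d/ is a voiced stop in word-final position, so it devoices to [t]. /xutigosonzaed/ → xutigosonzaet.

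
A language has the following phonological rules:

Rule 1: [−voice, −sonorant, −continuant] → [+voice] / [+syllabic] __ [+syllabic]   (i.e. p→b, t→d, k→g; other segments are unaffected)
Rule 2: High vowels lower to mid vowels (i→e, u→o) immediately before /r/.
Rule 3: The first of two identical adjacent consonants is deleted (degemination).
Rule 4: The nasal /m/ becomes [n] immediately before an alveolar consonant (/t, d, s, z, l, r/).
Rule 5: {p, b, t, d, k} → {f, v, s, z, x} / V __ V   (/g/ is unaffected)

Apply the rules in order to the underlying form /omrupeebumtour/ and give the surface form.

onruveevuntoor

Rule 1 (intervocalic voicing): /p/ is a voiceless stop between vowels /u/ and /e/, so it voices to [b]. /omrupeebumtour/ → omrubeebumtour.
Rule 2 (pre-rhotic lowering): /u/ is a high vowel immediately before /r/, so it lowers to [o]. /omrubeebumtour/ → omrubeebumtoor.
Rule 3 (degemination): no segment meets the environment; /omrubeebumtoor/ is unchanged.
Rule 4 (nasal place assimilation): /m/ precedes the alveolar consonant /r/, so it assimilates in place to [n]. /m/ precedes the alveolar consonant /t/, so it assimilates in place to [n]. /omrubeebumtoor/ → onrubeebuntoor.
Rule 5 (intervocalic spirantization): /b/ is a stop between vowels /u/ and /e/, so it spirantizes to the fricative [v]. /b/ is a stop between vowels /e/ and /u/, so it spirantizes to the fricative [v]. /onrubeebuntoor/ → onruveevuntoor.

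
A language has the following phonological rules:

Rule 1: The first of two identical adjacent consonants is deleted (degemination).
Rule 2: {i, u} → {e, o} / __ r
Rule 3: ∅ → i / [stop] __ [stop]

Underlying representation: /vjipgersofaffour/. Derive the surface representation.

Rule 1 (degemination): /ff/ is a geminate; the first /f/ deletes. /vjipgersofaffour/ → vjipgersofafour.
Rule 2 (pre-rhotic lowering): /u/ is a high vowel immediately before /r/, so it lowers to [o]. /vjipgersofafour/ → vjipgersofafoor.
Rule 3 (stop-cluster i-epenthesis): /p/ and /g/ form a stop–stop cluster, so [i] is inserted between them. /vjipgersofafoor/ → vjipigersofafoor.

vjipigersofafoor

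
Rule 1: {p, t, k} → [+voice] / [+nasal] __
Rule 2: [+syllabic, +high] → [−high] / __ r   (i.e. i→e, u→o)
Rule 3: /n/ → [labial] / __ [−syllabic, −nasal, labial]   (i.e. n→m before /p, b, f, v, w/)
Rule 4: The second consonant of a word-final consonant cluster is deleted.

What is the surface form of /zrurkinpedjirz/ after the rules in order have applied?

zrorkimbedjer

Rule 1 (post-nasal voicing): /p/ is a voiceless stop immediately after the nasal /n/, so it voices to [b]. /zrurkinpedjirz/ → zrurkinbedjirz.
Rule 2 (pre-rhotic lowering): /u/ is a high vowel immediately before /r/, so it lowers to [o]. /i/ is a high vowel immediately before /r/, so it lowers to [e]. /zrurkinbedjirz/ → zrorkinbedjerz.
Rule 3 (nasal place assimilation): /n/ precedes the labial consonant /b/, so it assimilates in place to [m]. /zrorkinbedjerz/ → zrorkimbedjerz.
Rule 4 (final cluster simplification): /z/ is the second consonant of a word-final cluster /rz/, so it deletes. /zrorkimbedjerz/ → zrorkimbedjer.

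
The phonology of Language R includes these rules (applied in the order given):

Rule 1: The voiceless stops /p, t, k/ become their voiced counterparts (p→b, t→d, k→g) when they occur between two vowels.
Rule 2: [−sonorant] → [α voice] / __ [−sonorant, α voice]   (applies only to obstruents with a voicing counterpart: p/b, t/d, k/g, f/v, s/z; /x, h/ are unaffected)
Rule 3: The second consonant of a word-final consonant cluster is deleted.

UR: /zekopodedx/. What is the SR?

Rule 1 (intervocalic voicing): /k/ is a voiceless stop between vowels /e/ and /o/, so it voices to [g]. /p/ is a voiceless stop between vowels /o/ and /o/, so it voices to [b]. /zekopodedx/ → zegobodedx.
Rule 2 (regressive voicing assimilation): /d/ precedes the voiceless obstruent /x/, so it devoices to [t] by assimilation. /zegobodedx/ → zegobodetx.
Rule 3 (final cluster simplification): /x/ is the second consonant of a word-final cluster /tx/, so it deletes. /zegobodetx/ → zegobodet.

zegobodet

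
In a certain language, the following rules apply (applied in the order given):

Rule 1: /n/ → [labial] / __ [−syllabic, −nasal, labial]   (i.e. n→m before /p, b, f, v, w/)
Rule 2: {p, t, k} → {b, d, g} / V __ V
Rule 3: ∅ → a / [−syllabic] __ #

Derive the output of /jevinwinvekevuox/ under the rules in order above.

jevimwimvegevuoxa

Rule 1 (nasal place assimilation): /n/ precedes the labial consonant /w/, so it assimilates in place to [m]. /n/ precedes the labial consonant /v/, so it assimilates in place to [m]. /jevinwinvekevuox/ → jevimwimvekevuox.
Rule 2 (intervocalic voicing): /k/ is a voiceless stop between vowels /e/ and /e/, so it voices to [g]. /jevimwimvekevuox/ → jevimwimvegevuox.
Rule 3 (final a-epenthesis): the form ends in the consonant /x/, so [a] is inserted word-finally. /jevimwimvegevuox/ → jevimwimvegevuoxa.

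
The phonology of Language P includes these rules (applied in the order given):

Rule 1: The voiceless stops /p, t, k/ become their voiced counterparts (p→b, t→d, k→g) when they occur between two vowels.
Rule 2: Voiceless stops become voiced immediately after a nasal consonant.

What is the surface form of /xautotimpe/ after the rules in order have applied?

Rule 1 (intervocalic voicing): /t/ is a voiceless stop between vowels /u/ and /o/, so it voices to [d]. /t/ is a voiceless stop between vowels /o/ and /i/, so it voices to [d]. /xautotimpe/ → xaudodimpe.
Rule 2 (post-nasal voicing): /p/ is a voiceless stop immediately after the nasal /m/, so it voices to [b]. /xaudodimpe/ → xaudodimbe.

xaudodimbe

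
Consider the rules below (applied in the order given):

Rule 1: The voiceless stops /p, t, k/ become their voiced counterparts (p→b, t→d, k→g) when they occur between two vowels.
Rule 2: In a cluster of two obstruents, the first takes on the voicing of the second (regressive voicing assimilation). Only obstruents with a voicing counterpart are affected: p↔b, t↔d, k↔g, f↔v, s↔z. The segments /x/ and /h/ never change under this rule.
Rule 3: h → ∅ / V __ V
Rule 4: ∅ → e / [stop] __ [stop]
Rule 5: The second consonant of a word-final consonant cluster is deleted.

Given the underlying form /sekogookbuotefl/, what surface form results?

Rule 1 (intervocalic voicing): /k/ is a voiceless stop between vowels /e/ and /o/, so it voices to [g]. /t/ is a voiceless stop between vowels /o/ and /e/, so it voices to [d]. /sekogookbuotefl/ → segogookbuodefl.
Rule 2 (regressive voicing assimilation): /k/ precedes the voiced obstruent /b/, so it voices to [g] by assimilation. /segogookbuodefl/ → segogoogbuodefl.
Rule 3 (intervocalic h-deletion): no segment meets the environment; /segogoogbuodefl/ is unchanged.
Rule 4 (stop-cluster e-epenthesis): /g/ and /b/ form a stop–stop cluster, so [e] is inserted between them. /segogoogbuodefl/ → segogoogebuodefl.
Rule 5 (final cluster simplification): /l/ is the second consonant of a word-final cluster /fl/, so it deletes. /segogoogebuodefl/ → segogoogebuodef.

segogoogebuodef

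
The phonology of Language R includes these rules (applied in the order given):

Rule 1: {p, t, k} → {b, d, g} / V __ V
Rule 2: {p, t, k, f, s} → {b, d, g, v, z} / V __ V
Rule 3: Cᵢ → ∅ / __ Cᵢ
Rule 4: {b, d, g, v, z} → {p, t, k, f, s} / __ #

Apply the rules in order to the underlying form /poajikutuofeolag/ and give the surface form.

Rule 1 (intervocalic voicing): /k/ is a voiceless stop between vowels /i/ and /u/, so it voices to [g]. /t/ is a voiceless stop between vowels /u/ and /u/, so it voices to [d]. /poajikutuofeolag/ → poajiguduofeolag.
Rule 2 (intervocalic voicing): /f/ is a voiceless obstruent between vowels /o/ and /e/, so it voices to [v]. /poajiguduofeolag/ → poajiguduoveolag.
Rule 3 (degemination): no segment meets the environment; /poajiguduoveolag/ is unchanged.
Rule 4 (final devoicing): /g/ is a voiced obstruent in word-final position, so it devoices to [k]. /poajiguduoveolag/ → poajiguduoveolak.

poajiguduoveolak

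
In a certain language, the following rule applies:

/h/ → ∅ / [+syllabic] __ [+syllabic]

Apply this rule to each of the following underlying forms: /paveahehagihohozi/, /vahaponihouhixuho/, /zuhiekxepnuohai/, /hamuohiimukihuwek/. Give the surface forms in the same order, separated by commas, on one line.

/paveahehagihohozi/: /h/ occurs between vowels /a/ and /e/, so it deletes. /h/ occurs between vowels /e/ and /a/, so it deletes. /h/ occurs between vowels /i/ and /o/, so it deletes. /h/ occurs between vowels /o/ and /o/, so it deletes. → [paveaeagioozi].
/vahaponihouhixuho/: /h/ occurs between vowels /a/ and /a/, so it deletes. /h/ occurs between vowels /i/ and /o/, so it deletes. /h/ occurs between vowels /u/ and /i/, so it deletes. /h/ occurs between vowels /u/ and /o/, so it deletes. → [vaaponiouixuo].
/zuhiekxepnuohai/: /h/ occurs between vowels /u/ and /i/, so it deletes. /h/ occurs between vowels /o/ and /a/, so it deletes. → [zuiekxepnuoai].
/hamuohiimukihuwek/: /h/ occurs between vowels /o/ and /i/, so it deletes. /h/ occurs between vowels /i/ and /u/, so it deletes. → [hamuoiimukiuwek].

paveaeagioozi, vaaponiouixuo, zuiekxepnuoai, hamuoiimukiuwek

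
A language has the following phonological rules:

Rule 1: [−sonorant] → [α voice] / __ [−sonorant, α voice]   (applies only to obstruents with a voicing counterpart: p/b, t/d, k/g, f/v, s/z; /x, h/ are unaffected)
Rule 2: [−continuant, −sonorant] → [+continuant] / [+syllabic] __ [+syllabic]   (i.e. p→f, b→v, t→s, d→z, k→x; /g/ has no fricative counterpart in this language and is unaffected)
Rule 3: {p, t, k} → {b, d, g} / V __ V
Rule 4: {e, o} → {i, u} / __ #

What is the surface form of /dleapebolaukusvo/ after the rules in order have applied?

Rule 1 (regressive voicing assimilation): /s/ precedes the voiced obstruent /v/, so it voices to [z] by assimilation. /dleapebolaukusvo/ → dleapebolaukuzvo.
Rule 2 (intervocalic spirantization): /p/ is a stop between vowels /a/ and /e/, so it spirantizes to the fricative [f]. /b/ is a stop between vowels /e/ and /o/, so it spirantizes to the fricative [v]. /k/ is a stop between vowels /u/ and /u/, so it spirantizes to the fricative [x]. /dleapebolaukuzvo/ → dleafevolauxuzvo.
Rule 3 (intervocalic voicing): no segment meets the environment; /dleafevolauxuzvo/ is unchanged.
Rule 4 (final vowel raising): /o/ is a mid vowel in word-final position, so it raises to [u]. /dleafevolauxuzvo/ → dleafevolauxuzvu.

dleafevolauxuzvu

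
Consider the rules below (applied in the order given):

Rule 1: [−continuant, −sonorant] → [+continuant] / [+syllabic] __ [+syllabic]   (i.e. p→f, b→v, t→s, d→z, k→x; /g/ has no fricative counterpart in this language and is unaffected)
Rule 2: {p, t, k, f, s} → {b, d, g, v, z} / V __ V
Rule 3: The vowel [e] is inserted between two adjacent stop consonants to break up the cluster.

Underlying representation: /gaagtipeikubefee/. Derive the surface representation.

gaagetiveixuvevee

Rule 1 (intervocalic spirantization): /p/ is a stop between vowels /i/ and /e/, so it spirantizes to the fricative [f]. /k/ is a stop between vowels /i/ and /u/, so it spirantizes to the fricative [x]. /b/ is a stop between vowels /u/ and /e/, so it spirantizes to the fricative [v]. /gaagtipeikubefee/ → gaagtifeixuvefee.
Rule 2 (intervocalic voicing): /f/ is a voiceless obstruent between vowels /i/ and /e/, so it voices to [v]. /f/ is a voiceless obstruent between vowels /e/ and /e/, so it voices to [v]. /gaagtifeixuvefee/ → gaagtiveixuvevee.
Rule 3 (stop-cluster e-epenthesis): /g/ and /t/ form a stop–stop cluster, so [e] is inserted between them. /gaagtiveixuvevee/ → gaagetiveixuvevee.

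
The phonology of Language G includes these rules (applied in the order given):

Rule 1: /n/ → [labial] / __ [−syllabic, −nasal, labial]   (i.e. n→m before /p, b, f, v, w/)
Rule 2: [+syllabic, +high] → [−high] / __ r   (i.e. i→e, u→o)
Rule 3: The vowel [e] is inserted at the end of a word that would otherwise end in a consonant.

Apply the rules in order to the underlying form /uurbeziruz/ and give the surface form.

uorbezeruze

Rule 1 (nasal place assimilation): no segment meets the environment; /uurbeziruz/ is unchanged.
Rule 2 (pre-rhotic lowering): /u/ is a high vowel immediately before /r/, so it lowers to [o]. /i/ is a high vowel immediately before /r/, so it lowers to [e]. /uurbeziruz/ → uorbezeruz.
Rule 3 (final e-epenthesis): the form ends in the consonant /z/, so [e] is inserted word-finally. /uorbezeruz/ → uorbezeruze.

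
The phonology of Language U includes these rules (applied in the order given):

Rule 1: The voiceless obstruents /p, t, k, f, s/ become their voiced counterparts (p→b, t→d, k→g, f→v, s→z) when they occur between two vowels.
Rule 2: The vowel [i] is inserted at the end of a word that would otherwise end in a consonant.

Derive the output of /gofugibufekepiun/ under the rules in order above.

Rule 1 (intervocalic voicing): /f/ is a voiceless obstruent between vowels /o/ and /u/, so it voices to [v]. /f/ is a voiceless obstruent between vowels /u/ and /e/, so it voices to [v]. /k/ is a voiceless obstruent between vowels /e/ and /e/, so it voices to [g]. /p/ is a voiceless obstruent between vowels /e/ and /i/, so it voices to [b]. /gofugibufekepiun/ → govugibuvegebiun.
Rule 2 (final i-epenthesis): the form ends in the consonant /n/, so [i] is inserted word-finally. /govugibuvegebiun/ → govugibuvegebiuni.

govugibuvegebiuni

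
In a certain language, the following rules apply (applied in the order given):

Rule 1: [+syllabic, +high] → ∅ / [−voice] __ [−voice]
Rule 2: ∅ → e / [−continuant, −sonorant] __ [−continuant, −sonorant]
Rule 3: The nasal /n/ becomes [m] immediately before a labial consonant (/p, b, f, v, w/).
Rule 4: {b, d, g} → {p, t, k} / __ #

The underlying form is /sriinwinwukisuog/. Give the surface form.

Rule 1 (high vowel syncope): /i/ is a high vowel flanked by voiceless consonants /k/ and /s/, so it deletes. /sriinwinwukisuog/ → sriinwinwuksuog.
Rule 2 (stop-cluster e-epenthesis): no segment meets the environment; /sriinwinwuksuog/ is unchanged.
Rule 3 (nasal place assimilation): /n/ precedes the labial consonant /w/, so it assimilates in place to [m]. /n/ precedes the labial consonant /w/, so it assimilates in place to [m]. /sriinwinwuksuog/ → sriimwimwuksuog.
Rule 4 (final devoicing): /g/ is a voiced stop in word-final position, so it devoices to [k]. /sriimwimwuksuog/ → sriimwimwuksuok.

sriimwimwuksuok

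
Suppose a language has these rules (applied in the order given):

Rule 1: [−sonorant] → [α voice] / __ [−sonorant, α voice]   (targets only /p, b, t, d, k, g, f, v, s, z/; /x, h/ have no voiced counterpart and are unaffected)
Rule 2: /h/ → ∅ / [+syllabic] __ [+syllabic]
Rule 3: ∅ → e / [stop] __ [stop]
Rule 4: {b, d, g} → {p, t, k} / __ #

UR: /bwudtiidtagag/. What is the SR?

Rule 1 (regressive voicing assimilation): /d/ precedes the voiceless obstruent /t/, so it devoices to [t] by assimilation. /d/ precedes the voiceless obstruent /t/, so it devoices to [t] by assimilation. /bwudtiidtagag/ → bwuttiittagag.
Rule 2 (intervocalic h-deletion): no segment meets the environment; /bwuttiittagag/ is unchanged.
Rule 3 (stop-cluster e-epenthesis): /t/ and /t/ form a stop–stop cluster, so [e] is inserted between them. /t/ and /t/ form a stop–stop cluster, so [e] is inserted between them. /bwuttiittagag/ → bwutetiitetagag.
Rule 4 (final devoicing): /g/ is a voiced stop in word-final position, so it devoices to [k]. /bwutetiitetagag/ → bwutetiitetagak.

bwutetiitetagak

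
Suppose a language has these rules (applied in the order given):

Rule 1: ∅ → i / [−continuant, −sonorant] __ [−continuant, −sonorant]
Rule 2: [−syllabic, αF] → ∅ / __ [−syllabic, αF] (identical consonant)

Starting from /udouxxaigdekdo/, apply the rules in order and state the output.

udouxaigidekido

Rule 1 (stop-cluster i-epenthesis): /g/ and /d/ form a stop–stop cluster, so [i] is inserted between them. /k/ and /d/ form a stop–stop cluster, so [i] is inserted between them. /udouxxaigdekdo/ → udouxxaigidekido.
Rule 2 (degemination): /xx/ is a geminate; the first /x/ deletes. /udouxxaigidekido/ → udouxaigidekido.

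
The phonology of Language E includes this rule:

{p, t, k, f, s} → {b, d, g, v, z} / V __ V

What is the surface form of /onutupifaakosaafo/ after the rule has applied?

onudubivaagozaavo

/t/ is a voiceless obstruent between vowels /u/ and /u/, so it voices to [d].
/p/ is a voiceless obstruent between vowels /u/ and /i/, so it voices to [b].
/f/ is a voiceless obstruent between vowels /i/ and /a/, so it voices to [v].
/k/ is a voiceless obstruent between vowels /a/ and /o/, so it voices to [g].
/s/ is a voiceless obstruent between vowels /o/ and /a/, so it voices to [z].
/f/ is a voiceless obstruent between vowels /a/ and /o/, so it voices to [v].
Surface form: [onudubivaagozaavo].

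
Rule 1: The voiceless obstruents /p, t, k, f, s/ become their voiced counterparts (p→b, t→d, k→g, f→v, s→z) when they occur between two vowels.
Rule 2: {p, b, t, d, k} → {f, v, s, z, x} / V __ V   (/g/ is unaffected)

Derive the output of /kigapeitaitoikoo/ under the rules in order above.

Rule 1 (intervocalic voicing): /p/ is a voiceless obstruent between vowels /a/ and /e/, so it voices to [b]. /t/ is a voiceless obstruent between vowels /i/ and /a/, so it voices to [d]. /t/ is a voiceless obstruent between vowels /i/ and /o/, so it voices to [d]. /k/ is a voiceless obstruent between vowels /i/ and /o/, so it voices to [g]. /kigapeitaitoikoo/ → kigabeidaidoigoo.
Rule 2 (intervocalic spirantization): /b/ is a stop between vowels /a/ and /e/, so it spirantizes to the fricative [v]. /d/ is a stop between vowels /i/ and /a/, so it spirantizes to the fricative [z]. /d/ is a stop between vowels /i/ and /o/, so it spirantizes to the fricative [z]. /kigabeidaidoigoo/ → kigaveizaizoigoo.

kigaveizaizoigoo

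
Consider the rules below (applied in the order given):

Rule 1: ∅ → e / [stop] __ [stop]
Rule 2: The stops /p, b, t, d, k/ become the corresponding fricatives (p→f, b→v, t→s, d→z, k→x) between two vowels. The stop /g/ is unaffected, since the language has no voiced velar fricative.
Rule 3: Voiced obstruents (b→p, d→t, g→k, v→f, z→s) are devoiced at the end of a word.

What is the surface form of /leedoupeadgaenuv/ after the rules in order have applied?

Rule 1 (stop-cluster e-epenthesis): /d/ and /g/ form a stop–stop cluster, so [e] is inserted between them. /leedoupeadgaenuv/ → leedoupeadegaenuv.
Rule 2 (intervocalic spirantization): /d/ is a stop between vowels /e/ and /o/, so it spirantizes to the fricative [z]. /p/ is a stop between vowels /u/ and /e/, so it spirantizes to the fricative [f]. /d/ is a stop between vowels /a/ and /e/, so it spirantizes to the fricative [z]. /leedoupeadegaenuv/ → leezoufeazegaenuv.
Rule 3 (final devoicing): /v/ is a voiced obstruent in word-final position, so it devoices to [f]. /leezoufeazegaenuv/ → leezoufeazegaenuf.

leezoufeazegaenuf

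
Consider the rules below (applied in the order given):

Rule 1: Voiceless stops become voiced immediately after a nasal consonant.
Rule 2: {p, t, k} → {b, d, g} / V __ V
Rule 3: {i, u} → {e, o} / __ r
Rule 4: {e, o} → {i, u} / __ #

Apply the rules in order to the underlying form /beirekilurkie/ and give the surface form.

Rule 1 (post-nasal voicing): no segment meets the environment; /beirekilurkie/ is unchanged.
Rule 2 (intervocalic voicing): /k/ is a voiceless stop between vowels /e/ and /i/, so it voices to [g]. /beirekilurkie/ → beiregilurkie.
Rule 3 (pre-rhotic lowering): /i/ is a high vowel immediately before /r/, so it lowers to [e]. /u/ is a high vowel immediately before /r/, so it lowers to [o]. /beiregilurkie/ → beeregilorkie.
Rule 4 (final vowel raising): /e/ is a mid vowel in word-final position, so it raises to [i]. /beeregilorkie/ → beeregilorkii.

beeregilorkii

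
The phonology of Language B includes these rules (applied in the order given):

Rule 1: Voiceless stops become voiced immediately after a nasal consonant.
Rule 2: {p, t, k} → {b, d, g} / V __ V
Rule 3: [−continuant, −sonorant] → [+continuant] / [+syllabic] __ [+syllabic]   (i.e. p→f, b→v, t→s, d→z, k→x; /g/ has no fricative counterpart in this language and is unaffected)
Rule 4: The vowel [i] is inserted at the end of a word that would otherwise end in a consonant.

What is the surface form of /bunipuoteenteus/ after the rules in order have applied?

bunivuozeendeusi

Rule 1 (post-nasal voicing): /t/ is a voiceless stop immediately after the nasal /n/, so it voices to [d]. /bunipuoteenteus/ → bunipuoteendeus.
Rule 2 (intervocalic voicing): /p/ is a voiceless stop between vowels /i/ and /u/, so it voices to [b]. /t/ is a voiceless stop between vowels /o/ and /e/, so it voices to [d]. /bunipuoteendeus/ → bunibuodeendeus.
Rule 3 (intervocalic spirantization): /b/ is a stop between vowels /i/ and /u/, so it spirantizes to the fricative [v]. /d/ is a stop between vowels /o/ and /e/, so it spirantizes to the fricative [z]. /bunibuodeendeus/ → bunivuozeendeus.
Rule 4 (final i-epenthesis): the form ends in the consonant /s/, so [i] is inserted word-finally. /bunivuozeendeus/ → bunivuozeendeusi.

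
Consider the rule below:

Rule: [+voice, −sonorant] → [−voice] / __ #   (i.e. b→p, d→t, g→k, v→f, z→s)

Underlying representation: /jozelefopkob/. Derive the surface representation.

jozelefopkop

/b/ is a voiced obstruent in word-final position, so it devoices to [p].
The other instance of /z/ does not occur in the required environment and remains unchanged.
Surface form: [jozelefopkop].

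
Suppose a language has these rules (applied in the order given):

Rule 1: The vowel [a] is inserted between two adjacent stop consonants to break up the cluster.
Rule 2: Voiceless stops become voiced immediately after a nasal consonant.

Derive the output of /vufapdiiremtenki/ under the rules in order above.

vufapadiiremdengi

Rule 1 (stop-cluster a-epenthesis): /p/ and /d/ form a stop–stop cluster, so [a] is inserted between them. /vufapdiiremtenki/ → vufapadiiremtenki.
Rule 2 (post-nasal voicing): /t/ is a voiceless stop immediately after the nasal /m/, so it voices to [d]. /k/ is a voiceless stop immediately after the nasal /n/, so it voices to [g]. /vufapadiiremtenki/ → vufapadiiremdengi.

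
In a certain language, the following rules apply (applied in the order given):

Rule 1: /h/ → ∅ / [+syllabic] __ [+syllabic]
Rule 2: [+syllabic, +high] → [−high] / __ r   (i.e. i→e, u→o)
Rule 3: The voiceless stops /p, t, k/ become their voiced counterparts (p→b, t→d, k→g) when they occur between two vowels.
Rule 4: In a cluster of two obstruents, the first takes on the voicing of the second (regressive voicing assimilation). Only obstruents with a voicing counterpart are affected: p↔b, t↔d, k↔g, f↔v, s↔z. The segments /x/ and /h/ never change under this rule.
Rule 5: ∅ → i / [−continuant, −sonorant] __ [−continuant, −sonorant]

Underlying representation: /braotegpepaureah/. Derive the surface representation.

braodekipebaoreah

Rule 1 (intervocalic h-deletion): no segment meets the environment; /braotegpepaureah/ is unchanged.
Rule 2 (pre-rhotic lowering): /u/ is a high vowel immediately before /r/, so it lowers to [o]. /braotegpepaureah/ → braotegpepaoreah.
Rule 3 (intervocalic voicing): /t/ is a voiceless stop between vowels /o/ and /e/, so it voices to [d]. /p/ is a voiceless stop between vowels /e/ and /a/, so it voices to [b]. /braotegpepaoreah/ → braodegpebaoreah.
Rule 4 (regressive voicing assimilation): /g/ precedes the voiceless obstruent /p/, so it devoices to [k] by assimilation. /braodegpebaoreah/ → braodekpebaoreah.
Rule 5 (stop-cluster i-epenthesis): /k/ and /p/ form a stop–stop cluster, so [i] is inserted between them. /braodekpebaoreah/ → braodekipebaoreah.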